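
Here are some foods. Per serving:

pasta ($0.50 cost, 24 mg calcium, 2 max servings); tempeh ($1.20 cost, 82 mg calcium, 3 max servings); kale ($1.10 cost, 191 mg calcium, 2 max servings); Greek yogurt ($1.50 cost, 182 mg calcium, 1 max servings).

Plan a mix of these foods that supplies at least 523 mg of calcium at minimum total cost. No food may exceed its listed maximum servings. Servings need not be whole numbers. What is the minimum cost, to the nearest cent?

Cost per mg of calcium: kale $0.0058, Greek yogurt $0.0082, tempeh $0.0146, pasta $0.0208.
Take 2 servings of kale: +382.0 mg calcium for $2.20 (total $2.20, still need 141.0 mg).
Take 0.7747 servings of Greek yogurt: +141.0 mg calcium for $1.16 (total $3.36, still need 0.0 mg).
Filling from the cheapest source first is optimal under one linear minimum: $3.36.

$3.36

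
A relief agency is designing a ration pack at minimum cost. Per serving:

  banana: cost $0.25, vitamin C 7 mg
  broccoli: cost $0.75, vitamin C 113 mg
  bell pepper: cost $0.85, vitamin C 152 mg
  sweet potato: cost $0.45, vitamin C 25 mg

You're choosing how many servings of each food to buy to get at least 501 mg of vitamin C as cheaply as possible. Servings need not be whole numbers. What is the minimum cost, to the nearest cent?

Cost per mg of vitamin C: bell pepper $0.0056, broccoli $0.0066, sweet potato $0.0180, banana $0.0357.
With no serving limits, use only bell pepper: 501 mg / 152 mg = 3.296 servings × $0.85 = $2.80.

$2.80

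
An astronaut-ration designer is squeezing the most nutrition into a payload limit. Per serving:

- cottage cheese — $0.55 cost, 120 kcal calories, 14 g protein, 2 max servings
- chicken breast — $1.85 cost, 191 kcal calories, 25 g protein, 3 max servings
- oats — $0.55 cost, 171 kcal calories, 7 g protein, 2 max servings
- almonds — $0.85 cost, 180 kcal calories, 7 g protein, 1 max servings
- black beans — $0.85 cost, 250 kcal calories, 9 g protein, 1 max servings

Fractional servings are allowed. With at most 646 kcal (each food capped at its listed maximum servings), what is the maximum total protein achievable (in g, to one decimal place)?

Protein per kcal: chicken breast 0.1309, cottage cheese 0.1167, oats 0.04094, almonds 0.03889, black beans 0.036.
Take 3 servings of chicken breast: uses 573 kcal, +75.0 g protein (running total 75.0 g).
Take 0.6083 servings of cottage cheese: uses 73 kcal, +8.5 g protein (running total 83.5 g).
Filling greedily by protein-per-kcal is optimal for one linear limit, giving 83.5 g.

83.5 g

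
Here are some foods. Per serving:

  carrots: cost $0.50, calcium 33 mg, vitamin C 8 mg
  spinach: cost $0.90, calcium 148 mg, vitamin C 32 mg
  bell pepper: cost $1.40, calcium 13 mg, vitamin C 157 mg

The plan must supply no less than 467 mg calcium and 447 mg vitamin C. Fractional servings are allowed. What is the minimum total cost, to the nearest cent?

$5.80

The cheapest plan sits at a corner of the feasible region — with two constraints it uses at most two foods.
carrots only: max(467/33, 447/8) = 55.88 servings → $27.94.
spinach only: max(467/148, 447/32) = 13.97 servings → $12.57.
bell pepper only: max(467/13, 447/157) = 35.92 servings → $50.29.
carrots + spinach: the both-tight solution has a negative serving — not a feasible corner.
carrots + bell pepper with both tight: 13.3 servings and 2.17 servings → $9.69.
spinach + bell pepper with both tight: 2.958 servings and 2.244 servings → $5.80.
Cheapest feasible corner: $5.80.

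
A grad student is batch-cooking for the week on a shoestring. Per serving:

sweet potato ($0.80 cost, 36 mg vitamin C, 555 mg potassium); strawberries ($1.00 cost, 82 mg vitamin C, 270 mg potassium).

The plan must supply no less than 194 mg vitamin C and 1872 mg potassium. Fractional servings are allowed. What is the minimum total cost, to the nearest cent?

$3.39

This is a tiny linear program; its minimum lies at a vertex of the feasible set. List the vertices and price them.
sweet potato only: max(194/36, 1872/555) = 5.389 servings → $4.31.
strawberries only: max(194/82, 1872/270) = 6.933 servings → $6.93.
sweet potato + strawberries with both tight: 2.825 servings and 1.125 servings → $3.39.
The minimum over all feasible corners is $3.39.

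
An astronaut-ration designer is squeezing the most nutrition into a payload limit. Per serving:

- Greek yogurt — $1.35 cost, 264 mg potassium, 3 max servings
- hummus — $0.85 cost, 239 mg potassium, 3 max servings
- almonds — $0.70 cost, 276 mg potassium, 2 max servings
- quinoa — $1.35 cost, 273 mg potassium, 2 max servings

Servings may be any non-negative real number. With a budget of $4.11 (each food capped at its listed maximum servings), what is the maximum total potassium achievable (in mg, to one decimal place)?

1301.4 mg

Potassium per dollar: almonds 394.3, hummus 281.2, quinoa 202.2, Greek yogurt 195.6.
Take 2 servings of almonds: spends $1.40, +552.0 mg potassium (running total 552.0 mg).
Take 3 servings of hummus: spends $2.55, +717.0 mg potassium (running total 1269.0 mg).
Take 0.1185 servings of quinoa: spends $0.16, +32.4 mg potassium (running total 1301.4 mg).
Greedy by best ratio exhausts the cost allowance optimally: 1301.4 mg.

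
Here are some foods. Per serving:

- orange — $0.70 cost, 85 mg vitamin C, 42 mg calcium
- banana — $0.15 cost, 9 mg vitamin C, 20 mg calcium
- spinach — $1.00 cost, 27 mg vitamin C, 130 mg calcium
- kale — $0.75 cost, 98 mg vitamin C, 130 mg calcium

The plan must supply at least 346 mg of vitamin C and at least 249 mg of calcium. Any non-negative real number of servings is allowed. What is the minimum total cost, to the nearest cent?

orange only: max(346/85, 249/42) = 5.929 servings → $4.15.
banana only: max(346/9, 249/20) = 38.44 servings → $5.77.
spinach only: max(346/27, 249/130) = 12.81 servings → $12.81.
kale only: max(346/98, 249/130) = 3.531 servings → $2.65.
orange + banana with both tight: 3.539 servings and 5.017 servings → $3.23.
orange + spinach with both tight: 3.858 servings and 0.6689 servings → $3.37.
orange + kale with both tight: 2.968 servings and 0.9566 servings → $2.79.
banana + spinach: intersection lies outside the first quadrant.
banana + kale: the both-tight solution has a negative serving — not a feasible corner.
spinach + kale with both targets exact would need a negative amount; discard.
The minimum over all feasible corners is $2.65.

$2.65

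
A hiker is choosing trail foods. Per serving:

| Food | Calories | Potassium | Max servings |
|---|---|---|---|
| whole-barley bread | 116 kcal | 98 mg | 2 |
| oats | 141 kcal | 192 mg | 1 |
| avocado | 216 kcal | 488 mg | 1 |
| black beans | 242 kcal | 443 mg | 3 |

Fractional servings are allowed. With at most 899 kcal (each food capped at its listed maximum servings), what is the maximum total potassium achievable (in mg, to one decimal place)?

Potassium per kcal: avocado 2.259, black beans 1.831, oats 1.362, whole-barley bread 0.8448.
Take 1 serving of avocado: uses 216 kcal, +488.0 mg potassium (running total 488.0 mg).
Take 2.822 servings of black beans: uses 683 kcal, +1250.3 mg potassium (running total 1738.3 mg).
Filling greedily by potassium-per-kcal is optimal for one linear limit, giving 1738.3 mg.

1738.3 mg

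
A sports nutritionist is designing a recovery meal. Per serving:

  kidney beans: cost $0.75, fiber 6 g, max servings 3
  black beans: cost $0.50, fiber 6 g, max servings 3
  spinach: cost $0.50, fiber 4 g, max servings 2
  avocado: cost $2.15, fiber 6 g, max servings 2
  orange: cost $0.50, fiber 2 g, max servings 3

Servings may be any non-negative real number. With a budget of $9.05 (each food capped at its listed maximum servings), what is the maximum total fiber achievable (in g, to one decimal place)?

57.8 g

Fiber per dollar: black beans 12, kidney beans 8, spinach 8, orange 4, avocado 2.791.
Take 3 servings of black beans: spends $1.50, +18.0 g fiber (running total 18.0 g).
Take 3 servings of kidney beans: spends $2.25, +18.0 g fiber (running total 36.0 g).
Take 2 servings of spinach: spends $1.00, +8.0 g fiber (running total 44.0 g).
Take 3 servings of orange: spends $1.50, +6.0 g fiber (running total 50.0 g).
Take 1.302 servings of avocado: spends $2.80, +7.8 g fiber (running total 57.8 g).
Filling greedily by fiber-per-dollar is optimal for one linear limit, giving 57.8 g.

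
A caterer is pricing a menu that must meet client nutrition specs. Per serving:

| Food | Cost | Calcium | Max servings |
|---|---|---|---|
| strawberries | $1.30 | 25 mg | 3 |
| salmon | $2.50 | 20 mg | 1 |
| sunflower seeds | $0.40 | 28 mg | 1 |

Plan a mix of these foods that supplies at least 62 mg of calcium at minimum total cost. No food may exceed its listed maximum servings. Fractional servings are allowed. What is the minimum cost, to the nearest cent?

Cost per mg of calcium: sunflower seeds $0.0143, strawberries $0.0520, salmon $0.1250.
Take 1 serving of sunflower seeds: +28.0 mg calcium for $0.40 (total $0.40, still need 34.0 mg).
Take 1.36 servings of strawberries: +34.0 mg calcium for $1.77 (total $2.17, still need 0.0 mg).
Greedy by cheapest-per-mg is optimal for a single linear constraint, so the minimum cost is $2.17.

$2.17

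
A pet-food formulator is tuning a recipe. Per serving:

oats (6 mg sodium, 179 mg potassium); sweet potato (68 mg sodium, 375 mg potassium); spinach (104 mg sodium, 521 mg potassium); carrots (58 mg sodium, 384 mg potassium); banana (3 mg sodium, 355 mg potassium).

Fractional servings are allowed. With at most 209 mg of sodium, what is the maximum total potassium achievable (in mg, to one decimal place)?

24731.7 mg

Potassium per mg sodium: banana 118.3, oats 29.83, carrots 6.621, sweet potato 5.515, spinach 5.01.
With no serving limits, spend the whole sodium allowance on banana: 209 mg / 3 mg × 355 mg = 24731.7 mg.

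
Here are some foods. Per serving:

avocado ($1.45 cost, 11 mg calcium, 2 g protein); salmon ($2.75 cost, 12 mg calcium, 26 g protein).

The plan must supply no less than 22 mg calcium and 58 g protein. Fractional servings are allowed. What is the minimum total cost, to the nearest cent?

Minimising a linear cost over {calcium ≥ 22, protein ≥ 58, servings ≥ 0} — the optimum is at a vertex, using one or two foods.
avocado only: max(22/11, 58/2) = 29 servings → $42.05.
salmon only: max(22/12, 58/26) = 2.231 servings → $6.13.
avocado + salmon: intersection lies outside the first quadrant.
So the least-cost plan costs $6.13.

$6.13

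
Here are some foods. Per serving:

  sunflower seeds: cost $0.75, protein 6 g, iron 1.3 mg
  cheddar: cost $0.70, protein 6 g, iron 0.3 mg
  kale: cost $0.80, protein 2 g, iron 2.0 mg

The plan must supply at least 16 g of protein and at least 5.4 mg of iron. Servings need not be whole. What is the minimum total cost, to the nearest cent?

Minimising a linear cost over {protein ≥ 16, iron ≥ 5.4, servings ≥ 0} — the optimum is at a vertex, using one or two foods.
sunflower seeds only: max(16/6, 5.4/1.3) = 4.154 servings → $3.12.
cheddar only: max(16/6, 5.4/0.3) = 18 servings → $12.60.
kale only: max(16/2, 5.4/2.0) = 8 servings → $6.40.
sunflower seeds + cheddar: the both-tight solution has a negative serving — not a feasible corner.
sunflower seeds + kale with both tight: 2.255 servings and 1.234 servings → $2.68.
cheddar + kale with both tight: 1.86 servings and 2.421 servings → $3.24.
Cheapest feasible corner: $2.68.

$2.68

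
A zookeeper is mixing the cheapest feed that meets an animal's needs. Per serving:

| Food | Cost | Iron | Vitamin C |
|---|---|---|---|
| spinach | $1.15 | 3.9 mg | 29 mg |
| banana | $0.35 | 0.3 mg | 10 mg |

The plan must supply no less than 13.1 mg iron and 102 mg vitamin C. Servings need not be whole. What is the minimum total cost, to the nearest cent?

$4.02

The cheapest plan sits at a corner of the feasible region — with two constraints it uses at most two foods.
spinach only: max(13.1/3.9, 102/29) = 3.517 servings → $4.04.
banana only: max(13.1/0.3, 102/10) = 43.67 servings → $15.28.
spinach + banana with both tight: 3.314 servings and 0.5908 servings → $4.02.
Cheapest feasible corner: $4.02.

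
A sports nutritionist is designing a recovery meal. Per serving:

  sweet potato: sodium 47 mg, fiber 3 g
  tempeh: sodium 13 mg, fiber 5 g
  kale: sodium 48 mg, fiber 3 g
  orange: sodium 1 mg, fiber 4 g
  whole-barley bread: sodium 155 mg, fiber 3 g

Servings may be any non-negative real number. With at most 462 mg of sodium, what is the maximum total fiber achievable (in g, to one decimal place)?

Fiber per mg sodium: orange 4, tempeh 0.3846, sweet potato 0.06383, kale 0.0625, whole-barley bread 0.01935.
With no serving limits, spend the whole sodium allowance on orange: 462 mg / 1 mg × 4 g = 1848.0 g.

1848.0 g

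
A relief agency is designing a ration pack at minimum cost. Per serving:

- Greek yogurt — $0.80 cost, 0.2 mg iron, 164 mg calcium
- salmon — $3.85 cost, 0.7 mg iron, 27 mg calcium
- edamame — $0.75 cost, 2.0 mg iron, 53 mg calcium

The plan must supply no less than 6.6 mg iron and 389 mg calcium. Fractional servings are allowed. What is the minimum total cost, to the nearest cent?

$3.45

At the optimum either one food covers both requirements or two foods hit both targets exactly; no other combination can be cheaper.
Greek yogurt only: max(6.6/0.2, 389/164) = 33 servings → $26.40.
salmon only: max(6.6/0.7, 389/27) = 14.41 servings → $55.47.
edamame only: max(6.6/2.0, 389/53) = 7.34 servings → $5.50.
Greek yogurt + salmon with both tight: 0.8601 servings and 9.183 servings → $36.04.
Greek yogurt + edamame with both tight: 1.349 servings and 3.165 servings → $3.45.
salmon + edamame: the both-tight solution has a negative serving — not a feasible corner.
So the least-cost plan costs $3.45.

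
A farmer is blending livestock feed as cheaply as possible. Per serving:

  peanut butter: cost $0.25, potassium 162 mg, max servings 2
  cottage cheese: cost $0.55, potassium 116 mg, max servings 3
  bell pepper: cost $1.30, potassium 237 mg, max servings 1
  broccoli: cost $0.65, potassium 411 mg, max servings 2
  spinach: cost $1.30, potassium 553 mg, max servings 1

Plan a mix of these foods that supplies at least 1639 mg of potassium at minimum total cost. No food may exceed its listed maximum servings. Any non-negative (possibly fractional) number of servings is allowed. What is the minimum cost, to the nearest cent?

$2.96

Cost per mg of potassium: peanut butter $0.0015, broccoli $0.0016, spinach $0.0024, cottage cheese $0.0047, bell pepper $0.0055.
Take 2 servings of peanut butter: +324.0 mg potassium for $0.50 (total $0.50, still need 1315.0 mg).
Take 2 servings of broccoli: +822.0 mg potassium for $1.30 (total $1.80, still need 493.0 mg).
Take 0.8915 servings of spinach: +493.0 mg potassium for $1.16 (total $2.96, still need 0.0 mg).
Greedy by cheapest-per-mg is optimal for a single linear constraint, so the minimum cost is $2.96.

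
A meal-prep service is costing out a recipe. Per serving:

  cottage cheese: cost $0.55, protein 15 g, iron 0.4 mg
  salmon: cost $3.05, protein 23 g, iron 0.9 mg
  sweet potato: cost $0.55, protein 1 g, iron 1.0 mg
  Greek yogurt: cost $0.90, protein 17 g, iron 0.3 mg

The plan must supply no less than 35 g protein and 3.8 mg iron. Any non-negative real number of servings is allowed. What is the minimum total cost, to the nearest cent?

$2.80

A basic optimal solution has at most two foods positive. Try each food alone and each pair with both targets met exactly.
cottage cheese only: max(35/15, 3.8/0.4) = 9.5 servings → $5.22.
salmon only: max(35/23, 3.8/0.9) = 4.222 servings → $12.88.
sweet potato only: max(35/1, 3.8/1.0) = 35 servings → $19.25.
Greek yogurt only: max(35/17, 3.8/0.3) = 12.67 servings → $11.40.
cottage cheese + salmon: intersection lies outside the first quadrant.
cottage cheese + sweet potato with both tight: 2.137 servings and 2.945 servings → $2.80.
cottage cheese + Greek yogurt: the both-tight solution has a negative serving — not a feasible corner.
salmon + sweet potato with both tight: 1.412 servings and 2.529 servings → $5.70.
salmon + Greek yogurt: the both-tight solution has a negative serving — not a feasible corner.
sweet potato + Greek yogurt with both tight: 3.24 servings and 1.868 servings → $3.46.
So the least-cost plan costs $2.80.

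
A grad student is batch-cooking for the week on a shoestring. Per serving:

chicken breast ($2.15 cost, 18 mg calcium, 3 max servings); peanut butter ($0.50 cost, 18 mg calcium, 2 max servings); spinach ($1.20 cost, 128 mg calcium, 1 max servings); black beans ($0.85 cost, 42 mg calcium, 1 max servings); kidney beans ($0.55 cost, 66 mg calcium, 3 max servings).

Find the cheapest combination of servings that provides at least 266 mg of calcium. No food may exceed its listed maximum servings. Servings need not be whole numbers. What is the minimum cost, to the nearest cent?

$2.29

Cost per mg of calcium: kidney beans $0.0083, spinach $0.0094, black beans $0.0202, peanut butter $0.0278, chicken breast $0.1194.
Take 3 servings of kidney beans: +198.0 mg calcium for $1.65 (total $1.65, still need 68.0 mg).
Take 0.5312 servings of spinach: +68.0 mg calcium for $0.64 (total $2.29, still need 0.0 mg).
Filling from the cheapest source first is optimal under one linear minimum: $2.29.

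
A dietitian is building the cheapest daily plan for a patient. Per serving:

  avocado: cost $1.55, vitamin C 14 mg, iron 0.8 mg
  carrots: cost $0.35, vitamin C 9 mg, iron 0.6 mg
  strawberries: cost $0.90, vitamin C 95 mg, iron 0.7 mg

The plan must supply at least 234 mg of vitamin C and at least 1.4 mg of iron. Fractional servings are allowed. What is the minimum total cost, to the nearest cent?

$2.22

An LP optimum is at a vertex; with two nutrient constraints at most two foods are used. Check each candidate.
avocado only: max(234/14, 1.4/0.8) = 16.71 servings → $25.91.
carrots only: max(234/9, 1.4/0.6) = 26 servings → $9.10.
strawberries only: max(234/95, 1.4/0.7) = 2.463 servings → $2.22.
avocado + carrots: intersection lies outside the first quadrant.
avocado + strawberries: the both-tight solution has a negative serving — not a feasible corner.
carrots + strawberries with both targets exact would need a negative amount; discard.
Cheapest feasible corner: $2.22.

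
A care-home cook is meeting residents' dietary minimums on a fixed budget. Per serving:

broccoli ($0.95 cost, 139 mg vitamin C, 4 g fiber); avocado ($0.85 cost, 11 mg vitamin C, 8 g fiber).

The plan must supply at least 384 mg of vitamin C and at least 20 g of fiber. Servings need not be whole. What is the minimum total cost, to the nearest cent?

$3.53

At the optimum either one food covers both requirements or two foods hit both targets exactly; no other combination can be cheaper.
broccoli only: max(384/139, 20/4) = 5 servings → $4.75.
avocado only: max(384/11, 20/8) = 34.91 servings → $29.67.
broccoli + avocado with both tight: 2.67 servings and 1.165 servings → $3.53.
The minimum over all feasible corners is $3.53.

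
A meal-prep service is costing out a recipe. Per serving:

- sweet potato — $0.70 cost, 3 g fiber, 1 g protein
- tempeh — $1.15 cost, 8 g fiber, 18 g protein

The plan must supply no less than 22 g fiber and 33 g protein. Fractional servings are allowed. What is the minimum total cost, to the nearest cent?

The cheapest plan sits at a corner of the feasible region — with two constraints it uses at most two foods.
sweet potato only: max(22/3, 33/1) = 33 servings → $23.10.
tempeh only: max(22/8, 33/18) = 2.75 servings → $3.16.
sweet potato + tempeh with both tight: 2.87 servings and 1.674 servings → $3.93.
Cheapest feasible corner: $3.16.

$3.16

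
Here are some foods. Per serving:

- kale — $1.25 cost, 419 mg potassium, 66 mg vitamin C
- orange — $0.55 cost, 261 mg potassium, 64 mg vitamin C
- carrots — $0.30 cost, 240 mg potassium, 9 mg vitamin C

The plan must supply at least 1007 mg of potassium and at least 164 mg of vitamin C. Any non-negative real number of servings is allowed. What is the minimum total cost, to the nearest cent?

$1.78

At the optimum either one food covers both requirements or two foods hit both targets exactly; no other combination can be cheaper.
kale only: max(1007/419, 164/66) = 2.485 servings → $3.11.
orange only: max(1007/261, 164/64) = 3.858 servings → $2.12.
carrots only: max(1007/240, 164/9) = 18.22 servings → $5.47.
kale + orange with both tight: 2.257 servings and 0.235 servings → $2.95.
kale + carrots: intersection lies outside the first quadrant.
orange + carrots with both tight: 2.329 servings and 1.664 servings → $1.78.
The minimum over all feasible corners is $1.78.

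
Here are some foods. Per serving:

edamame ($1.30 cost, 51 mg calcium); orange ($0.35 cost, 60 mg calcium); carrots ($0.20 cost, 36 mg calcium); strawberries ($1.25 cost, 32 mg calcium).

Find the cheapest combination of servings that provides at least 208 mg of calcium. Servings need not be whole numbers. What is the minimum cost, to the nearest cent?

Cost per mg of calcium: carrots $0.0056, orange $0.0058, edamame $0.0255, strawberries $0.0391.
With no serving limits, use only carrots: 208 mg / 36 mg = 5.778 servings × $0.20 = $1.16.

$1.16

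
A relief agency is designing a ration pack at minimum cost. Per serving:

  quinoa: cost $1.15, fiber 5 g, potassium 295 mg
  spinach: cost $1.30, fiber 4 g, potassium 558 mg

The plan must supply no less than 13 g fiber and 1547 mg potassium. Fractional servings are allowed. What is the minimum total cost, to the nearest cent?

Two binding constraints pin down two serving amounts, so the optimal mix uses at most two foods. The candidates are each food alone (scaled to the tighter of fiber/potassium) and each pair with both constraints tight.
quinoa only: max(13/5, 1547/295) = 5.244 servings → $6.03.
spinach only: max(13/4, 1547/558) = 3.25 servings → $4.22.
quinoa + spinach with both tight: 0.6621 servings and 2.422 servings → $3.91.
The minimum over all feasible corners is $3.91.

$3.91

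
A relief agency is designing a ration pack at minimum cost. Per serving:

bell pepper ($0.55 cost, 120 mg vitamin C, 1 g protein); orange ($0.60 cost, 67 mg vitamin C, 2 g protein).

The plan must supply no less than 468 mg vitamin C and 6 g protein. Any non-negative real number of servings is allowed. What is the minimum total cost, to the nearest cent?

The cheapest plan sits at a corner of the feasible region — with two constraints it uses at most two foods.
bell pepper only: max(468/120, 6/1) = 6 servings → $3.30.
orange only: max(468/67, 6/2) = 6.985 servings → $4.19.
bell pepper + orange with both tight: 3.087 servings and 1.457 servings → $2.57.
The minimum over all feasible corners is $2.57.

$2.57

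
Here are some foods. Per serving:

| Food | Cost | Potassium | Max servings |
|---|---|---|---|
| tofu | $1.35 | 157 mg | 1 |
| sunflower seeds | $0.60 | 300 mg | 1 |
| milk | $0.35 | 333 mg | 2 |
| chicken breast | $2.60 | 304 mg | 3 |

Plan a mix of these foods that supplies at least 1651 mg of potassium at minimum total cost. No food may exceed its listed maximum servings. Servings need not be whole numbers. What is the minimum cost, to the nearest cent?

$7.16

Cost per mg of potassium: milk $0.0011, sunflower seeds $0.0020, chicken breast $0.0086, tofu $0.0086.
Take 2 servings of milk: +666.0 mg potassium for $0.70 (total $0.70, still need 985.0 mg).
Take 1 serving of sunflower seeds: +300.0 mg potassium for $0.60 (total $1.30, still need 685.0 mg).
Take 2.253 servings of chicken breast: +685.0 mg potassium for $5.86 (total $7.16, still need 0.0 mg).
Filling from the cheapest source first is optimal under one linear minimum: $7.16.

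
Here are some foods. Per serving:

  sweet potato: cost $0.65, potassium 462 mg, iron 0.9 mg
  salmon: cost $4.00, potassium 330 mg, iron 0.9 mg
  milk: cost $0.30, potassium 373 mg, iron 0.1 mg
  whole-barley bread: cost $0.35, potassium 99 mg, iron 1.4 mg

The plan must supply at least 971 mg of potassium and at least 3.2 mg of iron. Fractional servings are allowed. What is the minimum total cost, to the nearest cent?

$1.36

Minimising a linear cost over {potassium ≥ 971, iron ≥ 3.2, servings ≥ 0} — the optimum is at a vertex, using one or two foods.
sweet potato only: max(971/462, 3.2/0.9) = 3.556 servings → $2.31.
salmon only: max(971/330, 3.2/0.9) = 3.556 servings → $14.22.
milk only: max(971/373, 3.2/0.1) = 32 servings → $9.60.
whole-barley bread only: max(971/99, 3.2/1.4) = 9.808 servings → $3.43.
sweet potato + salmon with both targets exact would need a negative amount; discard.
sweet potato + milk: the both-tight solution has a negative serving — not a feasible corner.
sweet potato + whole-barley bread with both tight: 1.869 servings and 1.084 servings → $1.59.
salmon + milk with both targets exact would need a negative amount; discard.
salmon + whole-barley bread with both tight: 2.796 servings and 0.4883 servings → $11.35.
milk + whole-barley bread with both tight: 2.035 servings and 2.14 servings → $1.36.
The minimum over all feasible corners is $1.36.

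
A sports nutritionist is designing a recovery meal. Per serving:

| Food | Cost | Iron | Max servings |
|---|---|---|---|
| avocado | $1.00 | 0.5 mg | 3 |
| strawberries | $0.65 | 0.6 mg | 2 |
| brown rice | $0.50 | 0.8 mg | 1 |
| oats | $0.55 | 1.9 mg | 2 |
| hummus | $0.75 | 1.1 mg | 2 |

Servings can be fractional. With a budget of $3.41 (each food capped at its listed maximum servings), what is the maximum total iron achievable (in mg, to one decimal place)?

7.1 mg

Iron per dollar: oats 3.455, brown rice 1.6, hummus 1.467, strawberries 0.9231, avocado 0.5.
Take 2 servings of oats: spends $1.10, +3.8 mg iron (running total 3.8 mg).
Take 1 serving of brown rice: spends $0.50, +0.8 mg iron (running total 4.6 mg).
Take 2 servings of hummus: spends $1.50, +2.2 mg iron (running total 6.8 mg).
Take 0.4769 servings of strawberries: spends $0.31, +0.3 mg iron (running total 7.1 mg).
Greedy by best ratio exhausts the cost allowance optimally: 7.1 mg.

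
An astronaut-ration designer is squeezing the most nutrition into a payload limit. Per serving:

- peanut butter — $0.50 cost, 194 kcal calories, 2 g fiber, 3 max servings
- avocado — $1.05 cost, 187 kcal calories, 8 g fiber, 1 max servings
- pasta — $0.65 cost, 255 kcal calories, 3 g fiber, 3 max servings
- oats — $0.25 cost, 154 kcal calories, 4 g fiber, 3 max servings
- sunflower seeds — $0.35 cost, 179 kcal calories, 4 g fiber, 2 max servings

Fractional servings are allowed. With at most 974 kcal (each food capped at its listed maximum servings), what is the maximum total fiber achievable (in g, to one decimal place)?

27.3 g

Fiber per kcal: avocado 0.04278, oats 0.02597, sunflower seeds 0.02235, pasta 0.01176, peanut butter 0.01031.
Take 1 serving of avocado: uses 187 kcal, +8.0 g fiber (running total 8.0 g).
Take 3 servings of oats: uses 462 kcal, +12.0 g fiber (running total 20.0 g).
Take 1.816 servings of sunflower seeds: uses 325 kcal, +7.3 g fiber (running total 27.3 g).
Greedy by best ratio exhausts the calories allowance optimally: 27.3 g.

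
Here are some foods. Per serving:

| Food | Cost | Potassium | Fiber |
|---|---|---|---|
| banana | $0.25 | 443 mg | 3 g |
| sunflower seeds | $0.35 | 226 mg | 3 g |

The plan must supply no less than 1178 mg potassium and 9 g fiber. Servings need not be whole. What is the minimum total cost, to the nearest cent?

This is a tiny linear program; its minimum lies at a vertex of the feasible set. List the vertices and price them.
banana only: max(1178/443, 9/3) = 3 servings → $0.75.
sunflower seeds only: max(1178/226, 9/3) = 5.212 servings → $1.82.
banana + sunflower seeds with both tight: 2.304 servings and 0.6959 servings → $0.82.
So the least-cost plan costs $0.75.

$0.75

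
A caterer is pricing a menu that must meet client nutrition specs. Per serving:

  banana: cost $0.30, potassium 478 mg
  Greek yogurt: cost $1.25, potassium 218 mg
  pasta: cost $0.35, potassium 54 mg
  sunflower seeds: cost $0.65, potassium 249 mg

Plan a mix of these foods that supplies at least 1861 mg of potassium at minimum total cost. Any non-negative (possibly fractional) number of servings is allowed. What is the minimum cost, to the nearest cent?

$1.17

Cost per mg of potassium: banana $0.0006, sunflower seeds $0.0026, Greek yogurt $0.0057, pasta $0.0065.
With no serving limits, use only banana: 1861 mg / 478 mg = 3.893 servings × $0.30 = $1.17.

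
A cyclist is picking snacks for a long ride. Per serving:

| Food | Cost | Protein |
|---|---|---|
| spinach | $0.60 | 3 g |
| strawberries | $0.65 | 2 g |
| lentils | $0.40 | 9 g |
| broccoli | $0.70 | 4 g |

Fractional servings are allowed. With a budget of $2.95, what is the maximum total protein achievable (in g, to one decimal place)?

Protein per dollar: lentils 22.5, broccoli 5.714, spinach 5, strawberries 3.077.
With no serving limits, spend the whole cost allowance on lentils: $2.95 / $0.40 × 9 g = 66.4 g.

66.4 g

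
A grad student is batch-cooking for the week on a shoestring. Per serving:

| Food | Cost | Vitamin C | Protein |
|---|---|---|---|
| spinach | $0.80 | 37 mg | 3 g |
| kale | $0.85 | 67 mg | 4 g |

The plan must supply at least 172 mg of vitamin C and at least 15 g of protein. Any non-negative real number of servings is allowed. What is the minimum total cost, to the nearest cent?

$3.19

This is a tiny linear program; its minimum lies at a vertex of the feasible set. List the vertices and price them.
spinach only: max(172/37, 15/3) = 5 servings → $4.00.
kale only: max(172/67, 15/4) = 3.75 servings → $3.19.
spinach + kale: the both-tight solution has a negative serving — not a feasible corner.
Cheapest feasible corner: $3.19.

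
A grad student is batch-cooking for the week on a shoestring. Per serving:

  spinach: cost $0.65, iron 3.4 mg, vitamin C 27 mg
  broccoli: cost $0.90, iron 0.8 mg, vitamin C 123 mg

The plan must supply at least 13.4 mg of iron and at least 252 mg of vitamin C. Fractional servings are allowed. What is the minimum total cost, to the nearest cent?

A basic optimal solution has at most two foods positive. Try each food alone and each pair with both targets met exactly.
spinach only: max(13.4/3.4, 252/27) = 9.333 servings → $6.07.
broccoli only: max(13.4/0.8, 252/123) = 16.75 servings → $15.07.
spinach + broccoli with both tight: 3.648 servings and 1.248 servings → $3.49.
Cheapest feasible corner: $3.49.

$3.49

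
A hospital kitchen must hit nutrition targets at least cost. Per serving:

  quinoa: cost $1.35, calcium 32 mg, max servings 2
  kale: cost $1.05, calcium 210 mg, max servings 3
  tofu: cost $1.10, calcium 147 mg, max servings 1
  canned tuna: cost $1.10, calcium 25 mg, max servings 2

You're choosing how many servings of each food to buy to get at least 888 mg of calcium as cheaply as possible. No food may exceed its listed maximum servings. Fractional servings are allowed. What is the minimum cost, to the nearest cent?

Cost per mg of calcium: kale $0.0050, tofu $0.0075, quinoa $0.0422, canned tuna $0.0440.
Take 3 servings of kale: +630.0 mg calcium for $3.15 (total $3.15, still need 258.0 mg).
Take 1 serving of tofu: +147.0 mg calcium for $1.10 (total $4.25, still need 111.0 mg).
Take 2 servings of quinoa: +64.0 mg calcium for $2.70 (total $6.95, still need 47.0 mg).
Take 1.88 servings of canned tuna: +47.0 mg calcium for $2.07 (total $9.02, still need 0.0 mg).
Greedy by cheapest-per-mg is optimal for a single linear constraint, so the minimum cost is $9.02.

$9.02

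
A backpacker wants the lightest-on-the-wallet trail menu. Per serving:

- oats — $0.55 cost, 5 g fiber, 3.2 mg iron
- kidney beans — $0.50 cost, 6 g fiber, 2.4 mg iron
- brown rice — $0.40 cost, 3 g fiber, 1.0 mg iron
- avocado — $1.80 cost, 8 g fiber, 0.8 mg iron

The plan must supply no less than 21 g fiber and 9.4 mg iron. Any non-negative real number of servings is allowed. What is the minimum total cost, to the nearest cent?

oats only: max(21/5, 9.4/3.2) = 4.2 servings → $2.31.
kidney beans only: max(21/6, 9.4/2.4) = 3.917 servings → $1.96.
brown rice only: max(21/3, 9.4/1.0) = 9.4 servings → $3.76.
avocado only: max(21/8, 9.4/0.8) = 11.75 servings → $21.15.
oats + kidney beans with both tight: 0.8333 servings and 2.806 servings → $1.86.
oats + brown rice with both tight: 1.565 servings and 4.391 servings → $2.62.
oats + avocado with both tight: 2.704 servings and 0.9352 servings → $3.17.
kidney beans + brown rice: intersection lies outside the first quadrant.
kidney beans + avocado: the both-tight solution has a negative serving — not a feasible corner.
brown rice + avocado: the both-tight solution has a negative serving — not a feasible corner.
So the least-cost plan costs $1.86.

$1.86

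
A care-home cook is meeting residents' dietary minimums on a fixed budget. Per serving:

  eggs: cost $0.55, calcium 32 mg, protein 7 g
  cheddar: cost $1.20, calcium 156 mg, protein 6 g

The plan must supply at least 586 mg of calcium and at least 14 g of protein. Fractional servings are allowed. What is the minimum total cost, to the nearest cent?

$4.51

Check every corner: each single food scaled to meet both minima, and each pair solved so both constraints bind.
eggs only: max(586/32, 14/7) = 18.31 servings → $10.07.
cheddar only: max(586/156, 14/6) = 3.756 servings → $4.51.
eggs + cheddar with both targets exact would need a negative amount; discard.
The minimum over all feasible corners is $4.51.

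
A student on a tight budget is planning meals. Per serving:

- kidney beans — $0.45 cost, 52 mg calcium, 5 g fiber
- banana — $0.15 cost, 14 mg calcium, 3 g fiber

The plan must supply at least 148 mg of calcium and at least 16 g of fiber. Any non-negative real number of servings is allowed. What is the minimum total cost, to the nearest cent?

This is a tiny linear program; its minimum lies at a vertex of the feasible set. List the vertices and price them.
kidney beans only: max(148/52, 16/5) = 3.2 servings → $1.44.
banana only: max(148/14, 16/3) = 10.57 servings → $1.59.
kidney beans + banana with both tight: 2.558 servings and 1.07 servings → $1.31.
So the least-cost plan costs $1.31.

$1.31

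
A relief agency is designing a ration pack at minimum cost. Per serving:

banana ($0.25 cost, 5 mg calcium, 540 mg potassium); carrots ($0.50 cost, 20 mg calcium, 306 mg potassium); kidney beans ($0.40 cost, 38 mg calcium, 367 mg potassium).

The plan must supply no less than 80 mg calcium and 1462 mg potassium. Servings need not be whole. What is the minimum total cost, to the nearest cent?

Check every corner: each single food scaled to meet both minima, and each pair solved so both constraints bind.
banana only: max(80/5, 1462/540) = 16 servings → $4.00.
carrots only: max(80/20, 1462/306) = 4.778 servings → $2.39.
kidney beans only: max(80/38, 1462/367) = 3.984 servings → $1.59.
banana + carrots with both tight: 0.5135 servings and 3.872 servings → $2.06.
banana + kidney beans with both tight: 1.402 servings and 1.921 servings → $1.12.
carrots + kidney beans: intersection lies outside the first quadrant.
Cheapest feasible corner: $1.12.

$1.12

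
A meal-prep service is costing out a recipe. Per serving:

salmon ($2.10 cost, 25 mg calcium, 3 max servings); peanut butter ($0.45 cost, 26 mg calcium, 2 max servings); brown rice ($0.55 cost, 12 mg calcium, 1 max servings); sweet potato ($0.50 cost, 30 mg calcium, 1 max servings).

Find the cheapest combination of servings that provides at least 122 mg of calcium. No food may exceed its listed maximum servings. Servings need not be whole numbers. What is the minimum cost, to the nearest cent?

$4.30

Cost per mg of calcium: sweet potato $0.0167, peanut butter $0.0173, brown rice $0.0458, salmon $0.0840.
Take 1 serving of sweet potato: +30.0 mg calcium for $0.50 (total $0.50, still need 92.0 mg).
Take 2 servings of peanut butter: +52.0 mg calcium for $0.90 (total $1.40, still need 40.0 mg).
Take 1 serving of brown rice: +12.0 mg calcium for $0.55 (total $1.95, still need 28.0 mg).
Take 1.12 servings of salmon: +28.0 mg calcium for $2.35 (total $4.30, still need 0.0 mg).
Filling from the cheapest source first is optimal under one linear minimum: $4.30.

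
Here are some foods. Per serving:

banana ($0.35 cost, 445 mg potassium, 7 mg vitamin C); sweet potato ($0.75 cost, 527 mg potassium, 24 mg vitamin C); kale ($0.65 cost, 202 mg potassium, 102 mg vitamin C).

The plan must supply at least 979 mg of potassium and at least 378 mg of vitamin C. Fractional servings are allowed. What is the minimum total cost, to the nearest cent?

banana only: max(979/445, 378/7) = 54 servings → $18.90.
sweet potato only: max(979/527, 378/24) = 15.75 servings → $11.81.
kale only: max(979/202, 378/102) = 4.847 servings → $3.15.
banana + sweet potato: intersection lies outside the first quadrant.
banana + kale with both tight: 0.5344 servings and 3.669 servings → $2.57.
sweet potato + kale with both tight: 0.4806 servings and 3.593 servings → $2.70.
So the least-cost plan costs $2.57.

$2.57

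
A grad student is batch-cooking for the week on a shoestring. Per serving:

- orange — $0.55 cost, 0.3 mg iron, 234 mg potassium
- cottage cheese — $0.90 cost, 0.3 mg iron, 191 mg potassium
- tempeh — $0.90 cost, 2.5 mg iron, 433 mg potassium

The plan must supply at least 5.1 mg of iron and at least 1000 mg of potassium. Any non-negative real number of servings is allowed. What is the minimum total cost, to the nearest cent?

$2.08

With two linear requirements the optimum uses one or two foods; enumerate the corners.
orange only: max(5.1/0.3, 1000/234) = 17 servings → $9.35.
cottage cheese only: max(5.1/0.3, 1000/191) = 17 servings → $15.30.
tempeh only: max(5.1/2.5, 1000/433) = 2.309 servings → $2.08.
orange + cottage cheese with both targets exact would need a negative amount; discard.
orange + tempeh with both tight: 0.641 servings and 1.963 servings → $2.12.
cottage cheese + tempeh with both tight: 0.8392 servings and 1.939 servings → $2.50.
So the least-cost plan costs $2.08.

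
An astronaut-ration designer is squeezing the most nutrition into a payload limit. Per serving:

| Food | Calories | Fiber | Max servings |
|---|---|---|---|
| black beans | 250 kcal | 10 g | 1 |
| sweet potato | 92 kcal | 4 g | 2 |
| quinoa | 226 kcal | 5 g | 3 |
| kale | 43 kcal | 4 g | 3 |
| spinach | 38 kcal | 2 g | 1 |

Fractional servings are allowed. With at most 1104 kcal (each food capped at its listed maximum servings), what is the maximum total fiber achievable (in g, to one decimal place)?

43.1 g

Fiber per kcal: kale 0.09302, spinach 0.05263, sweet potato 0.04348, black beans 0.04, quinoa 0.02212.
Take 3 servings of kale: uses 129 kcal, +12.0 g fiber (running total 12.0 g).
Take 1 serving of spinach: uses 38 kcal, +2.0 g fiber (running total 14.0 g).
Take 2 servings of sweet potato: uses 184 kcal, +8.0 g fiber (running total 22.0 g).
Take 1 serving of black beans: uses 250 kcal, +10.0 g fiber (running total 32.0 g).
Take 2.226 servings of quinoa: uses 503 kcal, +11.1 g fiber (running total 43.1 g).
Greedy by best ratio exhausts the calories allowance optimally: 43.1 g.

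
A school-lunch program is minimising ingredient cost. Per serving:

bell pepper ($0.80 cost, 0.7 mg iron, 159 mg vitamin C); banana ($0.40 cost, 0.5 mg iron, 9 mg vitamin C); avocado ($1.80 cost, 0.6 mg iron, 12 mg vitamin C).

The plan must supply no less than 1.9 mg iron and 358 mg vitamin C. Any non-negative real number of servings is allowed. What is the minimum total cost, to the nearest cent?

$2.05

Compare the cost at each extreme point of the feasible region.
bell pepper only: max(1.9/0.7, 358/159) = 2.714 servings → $2.17.
banana only: max(1.9/0.5, 358/9) = 39.78 servings → $15.91.
avocado only: max(1.9/0.6, 358/12) = 29.83 servings → $53.70.
bell pepper + banana with both tight: 2.212 servings and 0.7036 servings → $2.05.
bell pepper + avocado with both tight: 2.207 servings and 0.592 servings → $2.83.
banana + avocado with both targets exact would need a negative amount; discard.
So the least-cost plan costs $2.05.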